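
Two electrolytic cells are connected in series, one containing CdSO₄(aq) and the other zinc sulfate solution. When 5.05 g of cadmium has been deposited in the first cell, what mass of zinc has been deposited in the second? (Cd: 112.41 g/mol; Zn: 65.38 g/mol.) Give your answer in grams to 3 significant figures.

n(Cd) = 5.05 / 112.41 = 0.04492 mol
Cd²⁺ + 2e⁻ → Cd, so n(e⁻) = 2 × 0.04492 = 0.08984 mol
Since the cells are in series, n(e⁻) in the Zn cell is also 0.08984 mol.
Zn²⁺ + 2e⁻ → Zn, so n(Zn) = 0.08984 / 2 = 0.04492 mol
m(Zn) = 0.04492 × 65.38 = 2.94 g

2.94 g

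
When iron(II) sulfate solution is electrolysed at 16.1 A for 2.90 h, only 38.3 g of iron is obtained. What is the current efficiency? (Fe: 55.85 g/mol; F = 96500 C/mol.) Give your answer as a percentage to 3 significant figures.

Q = 16.1 × 10440 = 1.681×10^5 C
n(e⁻) = 1.681×10^5 / 96500 = 1.742 mol
Fe²⁺ + 2e⁻ → Fe, so theoretical n(Fe) = 0.8710 mol → 48.65 g
Efficiency = 38.3 / 48.65 = 0.7873 = 78.7%

78.7%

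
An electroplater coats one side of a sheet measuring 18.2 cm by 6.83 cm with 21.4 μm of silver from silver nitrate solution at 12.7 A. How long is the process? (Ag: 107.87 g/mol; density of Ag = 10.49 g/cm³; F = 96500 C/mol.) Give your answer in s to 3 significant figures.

Plated area = 18.2 × 6.83 = 124.3 cm²
Volume = 124.3 × 21.4×10⁻⁴ cm = 0.2660 cm³
m(Ag) = 0.2660 × 10.49 = 2.790 g
n(Ag) = 2.790 / 107.87 = 0.02586 mol; n(e⁻) = 0.02586 mol
Q = 0.02586 × 96500 = 2495 C
t = 2495 / 12.7 = 196.5 s

197 s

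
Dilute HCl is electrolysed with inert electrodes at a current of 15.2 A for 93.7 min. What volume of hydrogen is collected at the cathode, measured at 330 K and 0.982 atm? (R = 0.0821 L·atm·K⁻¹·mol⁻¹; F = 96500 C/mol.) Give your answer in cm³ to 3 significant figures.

Q = 15.2 A × 5622 s = 85450 C
n(e⁻) = Q/F = 85450/96500 = 0.8855 mol
2H⁺ + 2e⁻ → H₂, so n(H₂) = 0.8855 / 2 = 0.4428 mol
V = nRT/P = 0.4428 × 0.0821 × 330 / 0.982 = 12.22 L
= 12200 cm³

12200 cm³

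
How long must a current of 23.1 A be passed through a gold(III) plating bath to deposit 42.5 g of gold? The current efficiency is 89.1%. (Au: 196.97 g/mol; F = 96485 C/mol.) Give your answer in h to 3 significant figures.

n(Au) = 42.5 / 196.97 = 0.2158 mol
Au³⁺ + 3e⁻ → Au, so n(e⁻) = 3 × 0.2158 = 0.6474 mol
Q = 0.6474 × 96485 / 0.891 = 70110 C
t = Q / I = 70110 / 23.1 = 3035 s = 0.843 h

0.843 h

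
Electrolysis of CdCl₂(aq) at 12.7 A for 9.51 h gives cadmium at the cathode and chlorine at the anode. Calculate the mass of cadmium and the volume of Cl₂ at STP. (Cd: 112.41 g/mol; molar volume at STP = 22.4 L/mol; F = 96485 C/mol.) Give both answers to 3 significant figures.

Q = 12.7 × 34236 = 4.348×10^5 C; n(e⁻) = 4.348×10^5 / 96485 = 4.506 mol
Cathode: Cd²⁺ + 2e⁻ → Cd → n(Cd) = 4.506/2 = 2.253 mol → 253 g
Anode: 2Cl⁻ → Cl₂ + 2e⁻ → n(Cl₂) = 4.506/2 = 2.253 mol → 50.5 L

253 g Cd; 50.5 L Cl₂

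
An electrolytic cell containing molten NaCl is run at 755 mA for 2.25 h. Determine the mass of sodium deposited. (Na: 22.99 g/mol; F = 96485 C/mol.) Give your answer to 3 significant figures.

1.46 g

Q = 0.755 A × 8100 s = 6116 C
n(e⁻) = Q/F = 6116/96485 = 0.06339 mol
Na⁺ + e⁻ → Na, so n(Na) = 0.06339 mol
m = 0.06339 × 22.99 = 1.46 g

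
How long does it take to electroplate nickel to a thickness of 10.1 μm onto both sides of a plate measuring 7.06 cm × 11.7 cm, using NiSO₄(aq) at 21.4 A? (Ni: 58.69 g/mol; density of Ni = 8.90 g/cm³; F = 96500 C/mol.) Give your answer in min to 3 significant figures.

3.80 min

Plated area = 2 × 7.06 × 11.7 = 165.2 cm²
Volume = 165.2 × 10.1×10⁻⁴ cm = 0.1669 cm³
m(Ni) = 0.1669 × 8.90 = 1.485 g
n(Ni) = 1.485 / 58.69 = 0.02530 mol; n(e⁻) = 2 × 0.02530 = 0.05060 mol
Q = 0.05060 × 96500 = 4883 C
t = 4883 / 21.4 = 228.2 s = 3.80 min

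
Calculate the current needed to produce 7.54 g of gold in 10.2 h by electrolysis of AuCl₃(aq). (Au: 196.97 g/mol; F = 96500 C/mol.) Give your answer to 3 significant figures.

n(Au) = 7.54 / 196.97 = 0.03828 mol
Au³⁺ + 3e⁻ → Au, so n(e⁻) = 3 × 0.03828 = 0.1148 mol
Q = 0.1148 × 96500 = 11080 C
I = Q / t = 11080 / 36720 s = 0.302 A

0.302 A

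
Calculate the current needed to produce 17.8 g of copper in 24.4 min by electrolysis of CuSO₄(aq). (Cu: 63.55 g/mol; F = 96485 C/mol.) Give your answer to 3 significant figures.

n(Cu) = 17.8 / 63.55 = 0.2801 mol
Cu²⁺ + 2e⁻ → Cu, so n(e⁻) = 2 × 0.2801 = 0.5602 mol
Q = 0.5602 × 96485 = 54050 C
I = Q / t = 54050 / 1464 s = 36.9 A

36.9 A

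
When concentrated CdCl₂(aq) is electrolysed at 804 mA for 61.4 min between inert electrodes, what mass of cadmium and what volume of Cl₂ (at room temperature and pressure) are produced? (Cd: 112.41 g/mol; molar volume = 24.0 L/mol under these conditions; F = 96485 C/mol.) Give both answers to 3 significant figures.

1.73 g Cd; 0.368 L Cl₂

Q = 0.804 × 3684 = 2962 C; n(e⁻) = 2962 / 96485 = 0.03070 mol
Cathode: Cd²⁺ + 2e⁻ → Cd → n(Cd) = 0.03070/2 = 0.01535 mol → 1.73 g
Anode: 2Cl⁻ → Cl₂ + 2e⁻ → n(Cl₂) = 0.03070/2 = 0.01535 mol → 0.368 L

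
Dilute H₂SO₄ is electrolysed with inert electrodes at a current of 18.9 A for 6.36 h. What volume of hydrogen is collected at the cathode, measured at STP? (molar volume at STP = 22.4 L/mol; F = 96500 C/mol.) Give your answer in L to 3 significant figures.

Charge passed = 18.9 × 22896 = 4.327×10^5 C
n(e⁻) = Q/F = 4.327×10^5/96500 = 4.484 mol
2H⁺ + 2e⁻ → H₂, so n(H₂) = 4.484 / 2 = 2.242 mol
V = 2.242 × 22.4 = 50.22 L

50.2 L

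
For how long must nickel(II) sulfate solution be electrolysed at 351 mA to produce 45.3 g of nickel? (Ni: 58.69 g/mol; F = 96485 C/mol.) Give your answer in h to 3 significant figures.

118 h

n(Ni) = 45.3 / 58.69 = 0.7719 mol
Ni²⁺ + 2e⁻ → Ni, so n(e⁻) = 2 × 0.7719 = 1.544 mol
Q = 1.544 × 96485 = 1.490×10^5 C
t = Q / I = 1.490×10^5 / 0.351 = 4.245×10^5 s = 118 h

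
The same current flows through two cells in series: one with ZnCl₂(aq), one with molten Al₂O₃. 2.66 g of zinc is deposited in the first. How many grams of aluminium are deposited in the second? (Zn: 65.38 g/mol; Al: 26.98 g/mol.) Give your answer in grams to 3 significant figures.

0.732 g

n(Zn) = 2.66 / 65.38 = 0.04069 mol
Zn²⁺ + 2e⁻ → Zn, so n(e⁻) = 2 × 0.04069 = 0.08138 mol
In series, the same 0.08138 mol of electrons flows through the second cell.
Al³⁺ + 3e⁻ → Al, so n(Al) = 0.08138 / 3 = 0.02713 mol
m(Al) = 0.02713 × 26.98 = 0.732 g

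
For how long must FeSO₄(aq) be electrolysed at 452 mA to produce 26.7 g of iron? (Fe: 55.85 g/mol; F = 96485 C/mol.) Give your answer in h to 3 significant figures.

56.7 h

n(Fe) = 26.7 / 55.85 = 0.4781 mol
Fe²⁺ + 2e⁻ → Fe, so n(e⁻) = 2 × 0.4781 = 0.9562 mol
Q = 0.9562 × 96485 = 92260 C
t = Q / I = 92260 / 0.452 = 2.041×10^5 s = 56.7 h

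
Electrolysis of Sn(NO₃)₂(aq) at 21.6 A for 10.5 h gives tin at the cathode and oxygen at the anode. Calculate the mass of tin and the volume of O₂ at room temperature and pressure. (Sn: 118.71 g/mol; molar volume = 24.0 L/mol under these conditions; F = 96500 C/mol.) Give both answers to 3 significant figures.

Q = 21.6 × 37800 = 8.165×10^5 C; n(e⁻) = 8.165×10^5 / 96500 = 8.461 mol
Cathode: Sn²⁺ + 2e⁻ → Sn → n(Sn) = 8.461/2 = 4.231 mol → 502 g
Anode: 2H₂O → O₂ + 4H⁺ + 4e⁻ → n(O₂) = 8.461/4 = 2.115 mol → 50.8 L

502 g Sn; 50.8 L O₂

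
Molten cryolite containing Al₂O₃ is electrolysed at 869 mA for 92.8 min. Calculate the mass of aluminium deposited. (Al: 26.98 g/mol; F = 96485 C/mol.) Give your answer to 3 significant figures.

Q = It = 0.869 × 5568 = 4839 C
n(e⁻) = 4839 / 96485 = 0.05015 mol
Al³⁺ + 3e⁻ → Al, so n(Al) = 0.05015 / 3 = 0.01672 mol
m = 0.01672 × 26.98 = 0.451 g

0.451 g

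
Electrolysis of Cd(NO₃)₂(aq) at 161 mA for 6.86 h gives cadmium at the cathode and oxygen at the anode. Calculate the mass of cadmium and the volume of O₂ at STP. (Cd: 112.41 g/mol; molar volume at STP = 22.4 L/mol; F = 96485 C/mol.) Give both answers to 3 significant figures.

2.32 g Cd; 0.231 L O₂

Q = 0.161 × 24696 = 3976 C; n(e⁻) = 3976 / 96485 = 0.04121 mol
Cathode: Cd²⁺ + 2e⁻ → Cd → n(Cd) = 0.04121/2 = 0.02061 mol → 2.32 g
Anode: 2H₂O → O₂ + 4H⁺ + 4e⁻ → n(O₂) = 0.04121/4 = 0.01030 mol → 0.231 L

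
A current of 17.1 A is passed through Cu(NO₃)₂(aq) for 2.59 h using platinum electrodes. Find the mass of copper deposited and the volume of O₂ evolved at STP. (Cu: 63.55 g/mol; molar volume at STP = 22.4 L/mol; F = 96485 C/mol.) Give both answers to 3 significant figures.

52.5 g Cu; 9.25 L O₂

Q = 17.1 × 9324 = 1.594×10^5 C; n(e⁻) = 1.594×10^5 / 96485 = 1.652 mol
Cathode: Cu²⁺ + 2e⁻ → Cu → n(Cu) = 1.652/2 = 0.8260 mol → 52.5 g
Anode: 2H₂O → O₂ + 4H⁺ + 4e⁻ → n(O₂) = 1.652/4 = 0.4130 mol → 9.25 L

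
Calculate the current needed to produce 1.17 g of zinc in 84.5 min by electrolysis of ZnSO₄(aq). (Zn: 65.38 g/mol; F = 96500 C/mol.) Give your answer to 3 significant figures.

0.681 A

n(Zn) = 1.17 / 65.38 = 0.01790 mol
Zn²⁺ + 2e⁻ → Zn, so n(e⁻) = 2 × 0.01790 = 0.03580 mol
Q = 0.03580 × 96500 = 3455 C
I = Q / t = 3455 / 5070 s = 0.681 A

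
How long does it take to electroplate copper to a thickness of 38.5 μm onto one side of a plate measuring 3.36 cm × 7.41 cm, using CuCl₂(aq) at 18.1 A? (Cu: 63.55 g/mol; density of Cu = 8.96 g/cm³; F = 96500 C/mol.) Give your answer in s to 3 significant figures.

Plated area = 3.36 × 7.41 = 24.90 cm²
Volume = 24.90 × 38.5×10⁻⁴ cm = 0.09587 cm³
m(Cu) = 0.09587 × 8.96 = 0.8590 g
n(Cu) = 0.8590 / 63.55 = 0.01352 mol; n(e⁻) = 2 × 0.01352 = 0.02704 mol
Q = 0.02704 × 96500 = 2609 C
t = 2609 / 18.1 = 144.1 s

144 s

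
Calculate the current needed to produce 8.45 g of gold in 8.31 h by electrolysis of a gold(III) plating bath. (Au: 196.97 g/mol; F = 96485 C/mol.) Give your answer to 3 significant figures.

0.415 A

n(Au) = 8.45 / 196.97 = 0.04290 mol
Au³⁺ + 3e⁻ → Au, so n(e⁻) = 3 × 0.04290 = 0.1287 mol
Q = 0.1287 × 96485 = 12420 C
I = Q / t = 12420 / 29916 s = 0.415 A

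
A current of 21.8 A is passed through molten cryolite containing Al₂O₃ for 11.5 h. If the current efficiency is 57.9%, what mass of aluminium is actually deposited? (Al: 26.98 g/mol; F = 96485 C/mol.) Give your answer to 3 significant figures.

48.7 g

Q = 21.8 × 41400 = 9.025×10^5 C
n(e⁻) = 9.025×10^5 / 96485 = 9.354 mol
Al³⁺ + 3e⁻ → Al, so theoretical m(Al) = 3.118 × 26.98 = 84.12 g
Actual mass = 57.9% × 84.12 = 48.7 g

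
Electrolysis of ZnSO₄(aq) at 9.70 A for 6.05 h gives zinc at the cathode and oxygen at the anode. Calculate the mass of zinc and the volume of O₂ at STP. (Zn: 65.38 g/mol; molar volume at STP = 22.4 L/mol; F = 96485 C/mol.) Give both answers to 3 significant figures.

Q = 9.70 × 21780 = 2.113×10^5 C; n(e⁻) = 2.113×10^5 / 96485 = 2.190 mol
Cathode: Zn²⁺ + 2e⁻ → Zn → n(Zn) = 2.190/2 = 1.095 mol → 71.6 g
Anode: 2H₂O → O₂ + 4H⁺ + 4e⁻ → n(O₂) = 2.190/4 = 0.5475 mol → 12.3 L

71.6 g Zn; 12.3 L O₂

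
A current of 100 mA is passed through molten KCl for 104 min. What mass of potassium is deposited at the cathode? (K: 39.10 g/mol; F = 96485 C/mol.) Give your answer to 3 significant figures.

Q = 0.100 A × 6240 s = 624.0 C
n(e⁻) = Q/F = 624.0/96485 = 0.006467 mol
K⁺ + e⁻ → K, so n(K) = 0.006467 mol
m = 0.006467 × 39.10 = 0.253 g

0.253 g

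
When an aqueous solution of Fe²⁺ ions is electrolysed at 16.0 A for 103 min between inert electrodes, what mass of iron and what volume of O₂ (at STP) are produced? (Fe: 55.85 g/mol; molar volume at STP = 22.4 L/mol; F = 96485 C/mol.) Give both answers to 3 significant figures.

28.6 g Fe; 5.74 L O₂

Q = 16.0 × 6180 = 98880 C; n(e⁻) = 98880 / 96485 = 1.025 mol
Cathode: Fe²⁺ + 2e⁻ → Fe → n(Fe) = 1.025/2 = 0.5125 mol → 28.6 g
Anode: 2H₂O → O₂ + 4H⁺ + 4e⁻ → n(O₂) = 1.025/4 = 0.2563 mol → 5.74 L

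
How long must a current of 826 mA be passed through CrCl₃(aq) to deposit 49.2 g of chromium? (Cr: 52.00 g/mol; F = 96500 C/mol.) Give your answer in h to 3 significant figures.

92.1 h

n(Cr) = 49.2 / 52.00 = 0.9462 mol
Cr³⁺ + 3e⁻ → Cr, so n(e⁻) = 3 × 0.9462 = 2.839 mol
Q = 2.839 × 96500 = 2.740×10^5 C
t = Q / I = 2.740×10^5 / 0.826 = 3.317×10^5 s = 92.1 h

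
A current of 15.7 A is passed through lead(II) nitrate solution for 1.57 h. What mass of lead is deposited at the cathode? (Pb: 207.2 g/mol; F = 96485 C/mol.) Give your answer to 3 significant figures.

95.3 g

Charge passed = 15.7 × 5652 = 88740 C
n(e⁻) = 88740 / 96485 = 0.9197 mol
Pb²⁺ + 2e⁻ → Pb, so n(Pb) = 0.9197 / 2 = 0.4599 mol
m = 0.4599 × 207.2 = 95.3 g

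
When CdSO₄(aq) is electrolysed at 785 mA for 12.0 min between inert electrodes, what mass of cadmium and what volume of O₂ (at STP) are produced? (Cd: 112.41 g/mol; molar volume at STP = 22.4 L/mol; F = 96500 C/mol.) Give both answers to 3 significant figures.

0.329 g Cd; 0.0328 L O₂

Q = 0.785 × 720 = 565.2 C; n(e⁻) = 565.2 / 96500 = 0.005857 mol
Cathode: Cd²⁺ + 2e⁻ → Cd → n(Cd) = 0.005857/2 = 0.002929 mol → 0.329 g
Anode: 2H₂O → O₂ + 4H⁺ + 4e⁻ → n(O₂) = 0.005857/4 = 0.001464 mol → 0.0328 L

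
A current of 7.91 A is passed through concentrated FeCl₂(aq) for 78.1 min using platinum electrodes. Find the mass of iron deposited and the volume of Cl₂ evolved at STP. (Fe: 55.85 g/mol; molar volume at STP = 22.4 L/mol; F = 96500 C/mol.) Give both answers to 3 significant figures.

Q = 7.91 × 4686 = 37070 C; n(e⁻) = 37070 / 96500 = 0.3841 mol
Cathode: Fe²⁺ + 2e⁻ → Fe → n(Fe) = 0.3841/2 = 0.1921 mol → 10.7 g
Anode: 2Cl⁻ → Cl₂ + 2e⁻ → n(Cl₂) = 0.3841/2 = 0.1921 mol → 4.30 L

10.7 g Fe; 4.30 L Cl₂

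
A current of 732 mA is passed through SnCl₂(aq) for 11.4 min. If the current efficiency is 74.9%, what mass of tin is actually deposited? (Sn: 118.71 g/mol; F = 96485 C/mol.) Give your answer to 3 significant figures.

0.231 g

Q = 0.732 × 684 = 500.7 C
n(e⁻) = 500.7 / 96485 = 0.005189 mol
Sn²⁺ + 2e⁻ → Sn, so theoretical m(Sn) = 0.002595 × 118.71 = 0.3081 g
Actual mass = 74.9% × 0.3081 = 0.231 g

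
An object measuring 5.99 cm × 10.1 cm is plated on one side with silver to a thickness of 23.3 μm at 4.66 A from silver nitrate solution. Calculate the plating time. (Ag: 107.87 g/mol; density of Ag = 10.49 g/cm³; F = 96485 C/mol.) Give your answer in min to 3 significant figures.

Plated area = 5.99 × 10.1 = 60.50 cm²
Volume = 60.50 × 23.3×10⁻⁴ cm = 0.1410 cm³
m(Ag) = 0.1410 × 10.49 = 1.479 g
n(Ag) = 1.479 / 107.87 = 0.01371 mol; n(e⁻) = 0.01371 mol
Q = 0.01371 × 96485 = 1323 C
t = 1323 / 4.66 = 283.9 s = 4.73 min

4.73 min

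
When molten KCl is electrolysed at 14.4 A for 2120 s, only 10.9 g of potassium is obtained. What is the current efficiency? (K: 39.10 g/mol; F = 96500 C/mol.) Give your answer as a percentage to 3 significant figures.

88.1%

Q = 14.4 × 2120 = 30530 C
n(e⁻) = 30530 / 96500 = 0.3164 mol
K⁺ + e⁻ → K, so theoretical n(K) = 0.3164 mol → 12.37 g
Efficiency = 10.9 / 12.37 = 0.8812 = 88.1%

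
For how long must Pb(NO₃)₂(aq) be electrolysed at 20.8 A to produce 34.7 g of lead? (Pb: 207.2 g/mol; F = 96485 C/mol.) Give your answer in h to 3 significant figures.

0.432 h

n(Pb) = 34.7 / 207.2 = 0.1675 mol
Pb²⁺ + 2e⁻ → Pb, so n(e⁻) = 2 × 0.1675 = 0.3350 mol
Q = 0.3350 × 96485 = 32320 C
t = Q / I = 32320 / 20.8 = 1554 s = 0.432 h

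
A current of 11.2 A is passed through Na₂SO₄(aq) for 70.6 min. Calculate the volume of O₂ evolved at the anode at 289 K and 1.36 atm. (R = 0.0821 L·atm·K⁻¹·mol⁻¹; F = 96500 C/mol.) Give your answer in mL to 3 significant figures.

2140 mL

Charge passed = 11.2 × 4236 = 47440 C
n(e⁻) = Q/F = 47440/96500 = 0.4916 mol
2H₂O → O₂ + 4H⁺ + 4e⁻, so n(O₂) = 0.4916 / 4 = 0.1229 mol
V = nRT/P = 0.1229 × 0.0821 × 289 / 1.36 = 2.144 L
= 2140 mL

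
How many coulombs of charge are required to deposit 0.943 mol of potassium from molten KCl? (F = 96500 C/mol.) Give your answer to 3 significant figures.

K⁺ + e⁻ → K, so n(e⁻) = 1 × 0.943 = 0.9430 mol
Q = 0.9430 × 96500 = 91000 C

91000 C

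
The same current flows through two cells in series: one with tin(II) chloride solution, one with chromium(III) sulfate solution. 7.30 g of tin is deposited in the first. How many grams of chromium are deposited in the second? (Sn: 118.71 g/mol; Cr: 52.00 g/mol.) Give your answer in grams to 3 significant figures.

2.13 g

n(Sn) = 7.30 / 118.71 = 0.06149 mol
Sn²⁺ + 2e⁻ → Sn, so n(e⁻) = 2 × 0.06149 = 0.1230 mol
Since the cells are in series, n(e⁻) in the Cr cell is also 0.1230 mol.
Cr³⁺ + 3e⁻ → Cr, so n(Cr) = 0.1230 / 3 = 0.04100 mol
m(Cr) = 0.04100 × 52.00 = 2.13 g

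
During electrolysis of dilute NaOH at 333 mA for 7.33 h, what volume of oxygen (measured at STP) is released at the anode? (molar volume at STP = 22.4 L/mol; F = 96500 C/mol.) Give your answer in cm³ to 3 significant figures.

510 cm³

Q = It = 0.333 × 26388 = 8787 C
n(e⁻) = Q/F = 8787/96500 = 0.09106 mol
2H₂O → O₂ + 4H⁺ + 4e⁻, so n(O₂) = 0.09106 / 4 = 0.02277 mol
V = 0.02277 × 22.4 = 0.5100 L
= 510 cm³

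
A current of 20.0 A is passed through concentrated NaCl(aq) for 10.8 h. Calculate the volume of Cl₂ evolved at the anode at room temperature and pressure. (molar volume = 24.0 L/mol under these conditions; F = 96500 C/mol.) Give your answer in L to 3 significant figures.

96.7 L

Charge passed = 20.0 × 38880 = 7.776×10^5 C
n(e⁻) = 7.776×10^5 / 96500 = 8.058 mol
2Cl⁻ → Cl₂ + 2e⁻, so n(Cl₂) = 8.058 / 2 = 4.029 mol
V = 4.029 × 24.0 = 96.70 L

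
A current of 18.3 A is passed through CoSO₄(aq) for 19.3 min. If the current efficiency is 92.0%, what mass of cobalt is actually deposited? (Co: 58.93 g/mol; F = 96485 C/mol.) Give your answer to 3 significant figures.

5.95 g

Q = 18.3 × 1158 = 21190 C
n(e⁻) = 21190 / 96485 = 0.2196 mol
Co²⁺ + 2e⁻ → Co, so theoretical m(Co) = 0.1098 × 58.93 = 6.471 g
Actual mass = 92.0% × 6.471 = 5.95 g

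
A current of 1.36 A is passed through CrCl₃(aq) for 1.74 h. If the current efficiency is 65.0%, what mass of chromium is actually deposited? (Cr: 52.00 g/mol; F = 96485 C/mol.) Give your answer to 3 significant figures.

0.995 g

Q = 1.36 × 6264 = 8519 C
n(e⁻) = 8519 / 96485 = 0.08829 mol
Cr³⁺ + 3e⁻ → Cr, so theoretical m(Cr) = 0.02943 × 52.00 = 1.530 g
Actual mass = 65.0% × 1.530 = 0.995 g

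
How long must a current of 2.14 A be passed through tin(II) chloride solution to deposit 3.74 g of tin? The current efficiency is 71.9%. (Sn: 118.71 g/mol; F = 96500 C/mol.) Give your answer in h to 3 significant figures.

n(Sn) = 3.74 / 118.71 = 0.03151 mol
Sn²⁺ + 2e⁻ → Sn, so n(e⁻) = 2 × 0.03151 = 0.06302 mol
Q = 0.06302 × 96500 / 0.719 = 8458 C
t = Q / I = 8458 / 2.14 = 3952 s = 1.10 h

1.10 h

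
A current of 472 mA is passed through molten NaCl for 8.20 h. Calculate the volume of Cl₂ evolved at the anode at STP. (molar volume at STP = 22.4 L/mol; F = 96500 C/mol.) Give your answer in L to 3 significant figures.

1.62 L

Q = 0.472 A × 29520 s = 13930 C
Moles of electrons = 13930 / 96500 = 0.1444 mol
2Cl⁻ → Cl₂ + 2e⁻, so n(Cl₂) = 0.1444 / 2 = 0.07220 mol
V = 0.07220 × 22.4 = 1.617 L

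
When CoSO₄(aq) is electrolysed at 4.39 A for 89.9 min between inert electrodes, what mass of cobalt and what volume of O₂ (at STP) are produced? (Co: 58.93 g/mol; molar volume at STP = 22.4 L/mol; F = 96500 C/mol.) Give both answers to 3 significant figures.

7.23 g Co; 1.37 L O₂

Q = 4.39 × 5394 = 23680 C; n(e⁻) = 23680 / 96500 = 0.2454 mol
Cathode: Co²⁺ + 2e⁻ → Co → n(Co) = 0.2454/2 = 0.1227 mol → 7.23 g
Anode: 2H₂O → O₂ + 4H⁺ + 4e⁻ → n(O₂) = 0.2454/4 = 0.06135 mol → 1.37 L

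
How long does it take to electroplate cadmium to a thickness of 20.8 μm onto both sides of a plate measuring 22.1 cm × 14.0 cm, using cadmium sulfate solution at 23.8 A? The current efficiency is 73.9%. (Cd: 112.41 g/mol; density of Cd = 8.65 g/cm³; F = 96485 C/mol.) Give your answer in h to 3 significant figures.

Plated area = 2 × 22.1 × 14.0 = 618.8 cm²
Volume = 618.8 × 20.8×10⁻⁴ cm = 1.287 cm³
m(Cd) = 1.287 × 8.65 = 11.13 g
n(Cd) = 11.13 / 112.41 = 0.09901 mol; n(e⁻) = 2 × 0.09901 = 0.1980 mol
Q = 0.1980 × 96485 / 0.739 = 25850 C
t = 25850 / 23.8 = 1086 s = 0.302 h

0.302 h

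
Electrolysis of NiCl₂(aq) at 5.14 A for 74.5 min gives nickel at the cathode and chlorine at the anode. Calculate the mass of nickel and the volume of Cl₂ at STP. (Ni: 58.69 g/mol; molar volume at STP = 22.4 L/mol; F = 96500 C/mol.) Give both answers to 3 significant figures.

6.99 g Ni; 2.67 L Cl₂

Q = 5.14 × 4470 = 22980 C; n(e⁻) = 22980 / 96500 = 0.2381 mol
Cathode: Ni²⁺ + 2e⁻ → Ni → n(Ni) = 0.2381/2 = 0.1191 mol → 6.99 g
Anode: 2Cl⁻ → Cl₂ + 2e⁻ → n(Cl₂) = 0.2381/2 = 0.1191 mol → 2.67 L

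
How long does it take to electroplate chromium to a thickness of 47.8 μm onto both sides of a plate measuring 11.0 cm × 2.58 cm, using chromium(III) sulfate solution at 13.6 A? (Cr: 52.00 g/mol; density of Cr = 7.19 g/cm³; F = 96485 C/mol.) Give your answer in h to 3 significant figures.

Plated area = 2 × 11.0 × 2.58 = 56.76 cm²
Volume = 56.76 × 47.8×10⁻⁴ cm = 0.2713 cm³
m(Cr) = 0.2713 × 7.19 = 1.951 g
n(Cr) = 1.951 / 52.00 = 0.03752 mol; n(e⁻) = 3 × 0.03752 = 0.1126 mol
Q = 0.1126 × 96485 = 10860 C
t = 10860 / 13.6 = 798.5 s = 0.222 h

0.222 h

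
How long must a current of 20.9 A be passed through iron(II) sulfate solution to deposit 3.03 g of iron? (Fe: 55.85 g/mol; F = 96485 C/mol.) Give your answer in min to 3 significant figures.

8.35 min

n(Fe) = 3.03 / 55.85 = 0.05425 mol
Fe²⁺ + 2e⁻ → Fe, so n(e⁻) = 2 × 0.05425 = 0.1085 mol
Q = 0.1085 × 96485 = 10470 C
t = Q / I = 10470 / 20.9 = 501.0 s = 8.35 min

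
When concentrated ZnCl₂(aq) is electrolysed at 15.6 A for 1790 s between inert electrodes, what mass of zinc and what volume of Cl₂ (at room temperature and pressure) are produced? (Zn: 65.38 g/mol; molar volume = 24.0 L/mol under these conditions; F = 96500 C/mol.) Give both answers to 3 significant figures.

9.46 g Zn; 3.47 L Cl₂

Q = 15.6 × 1790 = 27920 C; n(e⁻) = 27920 / 96500 = 0.2893 mol
Cathode: Zn²⁺ + 2e⁻ → Zn → n(Zn) = 0.2893/2 = 0.1447 mol → 9.46 g
Anode: 2Cl⁻ → Cl₂ + 2e⁻ → n(Cl₂) = 0.2893/2 = 0.1447 mol → 3.47 L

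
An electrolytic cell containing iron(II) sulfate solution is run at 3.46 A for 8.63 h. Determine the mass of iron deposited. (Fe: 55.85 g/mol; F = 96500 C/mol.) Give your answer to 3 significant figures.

31.1 g

Charge passed = 3.46 × 31068 = 1.075×10^5 C
n(e⁻) = 1.075×10^5 / 96500 = 1.114 mol
Fe²⁺ + 2e⁻ → Fe, so n(Fe) = 1.114 / 2 = 0.5570 mol
m = 0.5570 × 55.85 = 31.1 g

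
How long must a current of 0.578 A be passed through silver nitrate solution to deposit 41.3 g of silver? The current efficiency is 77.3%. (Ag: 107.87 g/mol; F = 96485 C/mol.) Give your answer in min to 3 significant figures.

1380 min

n(Ag) = 41.3 / 107.87 = 0.3829 mol
Ag⁺ + e⁻ → Ag, so n(e⁻) = 0.3829 mol
Q = 0.3829 × 96485 / 0.773 = 47790 C
t = Q / I = 47790 / 0.578 = 82680 s = 1380 min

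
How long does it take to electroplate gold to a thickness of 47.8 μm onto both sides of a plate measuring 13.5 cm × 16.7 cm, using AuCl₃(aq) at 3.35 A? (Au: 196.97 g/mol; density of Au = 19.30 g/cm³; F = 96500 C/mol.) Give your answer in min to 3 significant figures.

304 min

Plated area = 2 × 13.5 × 16.7 = 450.9 cm²
Volume = 450.9 × 47.8×10⁻⁴ cm = 2.155 cm³
m(Au) = 2.155 × 19.30 = 41.59 g
n(Au) = 41.59 / 196.97 = 0.2111 mol; n(e⁻) = 3 × 0.2111 = 0.6333 mol
Q = 0.6333 × 96500 = 61110 C
t = 61110 / 3.35 = 18240 s = 304 min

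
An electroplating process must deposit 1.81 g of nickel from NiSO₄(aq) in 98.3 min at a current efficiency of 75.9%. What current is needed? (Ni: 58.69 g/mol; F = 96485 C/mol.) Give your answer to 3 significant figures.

n(Ni) = 1.81 / 58.69 = 0.03084 mol
Ni²⁺ + 2e⁻ → Ni, so n(e⁻) = 2 × 0.03084 = 0.06168 mol
Q = 0.06168 × 96485 / 0.759 = 7841 C
I = Q / t = 7841 / 5898 s = 1.33 A

1.33 A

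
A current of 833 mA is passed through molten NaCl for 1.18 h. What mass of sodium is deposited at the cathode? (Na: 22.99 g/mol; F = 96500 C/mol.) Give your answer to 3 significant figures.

Q = It = 0.833 × 4248 = 3539 C
n(e⁻) = Q/F = 3539/96500 = 0.03667 mol
Na⁺ + e⁻ → Na, so n(Na) = 0.03667 mol
m = 0.03667 × 22.99 = 0.843 g

0.843 g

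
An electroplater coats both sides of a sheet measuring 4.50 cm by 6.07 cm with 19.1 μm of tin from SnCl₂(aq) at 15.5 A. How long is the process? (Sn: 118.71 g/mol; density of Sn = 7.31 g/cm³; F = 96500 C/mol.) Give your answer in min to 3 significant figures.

1.33 min

Plated area = 2 × 4.50 × 6.07 = 54.63 cm²
Volume = 54.63 × 19.1×10⁻⁴ cm = 0.1043 cm³
m(Sn) = 0.1043 × 7.31 = 0.7624 g
n(Sn) = 0.7624 / 118.71 = 0.006422 mol; n(e⁻) = 2 × 0.006422 = 0.01284 mol
Q = 0.01284 × 96500 = 1239 C
t = 1239 / 15.5 = 79.94 s = 1.33 min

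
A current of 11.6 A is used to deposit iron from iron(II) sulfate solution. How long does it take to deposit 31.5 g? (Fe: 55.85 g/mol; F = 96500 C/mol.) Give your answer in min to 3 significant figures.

156 min

n(Fe) = 31.5 / 55.85 = 0.5640 mol
Fe²⁺ + 2e⁻ → Fe, so n(e⁻) = 2 × 0.5640 = 1.128 mol
Q = 1.128 × 96500 = 1.089×10^5 C
t = Q / I = 1.089×10^5 / 11.6 = 9388 s = 156 min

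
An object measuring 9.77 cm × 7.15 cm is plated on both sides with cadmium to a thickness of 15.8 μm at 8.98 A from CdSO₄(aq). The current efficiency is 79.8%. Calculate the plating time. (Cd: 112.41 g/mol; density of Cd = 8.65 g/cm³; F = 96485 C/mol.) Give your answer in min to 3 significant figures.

Plated area = 2 × 9.77 × 7.15 = 139.7 cm²
Volume = 139.7 × 15.8×10⁻⁴ cm = 0.2207 cm³
m(Cd) = 0.2207 × 8.65 = 1.909 g
n(Cd) = 1.909 / 112.41 = 0.01698 mol; n(e⁻) = 2 × 0.01698 = 0.03396 mol
Q = 0.03396 × 96485 / 0.798 = 4106 C
t = 4106 / 8.98 = 457.2 s = 7.62 min

7.62 min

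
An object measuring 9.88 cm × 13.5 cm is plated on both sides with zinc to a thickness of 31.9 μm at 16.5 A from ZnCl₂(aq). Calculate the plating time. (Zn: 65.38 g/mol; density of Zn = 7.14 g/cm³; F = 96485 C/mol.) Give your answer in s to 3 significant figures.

1090 s

Plated area = 2 × 9.88 × 13.5 = 266.8 cm²
Volume = 266.8 × 31.9×10⁻⁴ cm = 0.8511 cm³
m(Zn) = 0.8511 × 7.14 = 6.077 g
n(Zn) = 6.077 / 65.38 = 0.09295 mol; n(e⁻) = 2 × 0.09295 = 0.1859 mol
Q = 0.1859 × 96485 = 17940 C
t = 17940 / 16.5 = 1087 s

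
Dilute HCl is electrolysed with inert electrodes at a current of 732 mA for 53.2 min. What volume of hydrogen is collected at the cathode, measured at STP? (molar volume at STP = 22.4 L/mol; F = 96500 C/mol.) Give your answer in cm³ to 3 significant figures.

271 cm³

Q = 0.732 A × 3192 s = 2337 C
Moles of electrons = 2337 / 96500 = 0.02422 mol
2H⁺ + 2e⁻ → H₂, so n(H₂) = 0.02422 / 2 = 0.01211 mol
V = 0.01211 × 22.4 = 0.2713 L
= 271 cm³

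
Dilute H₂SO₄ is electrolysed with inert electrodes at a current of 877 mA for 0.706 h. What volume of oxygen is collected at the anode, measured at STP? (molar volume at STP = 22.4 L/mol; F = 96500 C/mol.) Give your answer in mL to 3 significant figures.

Charge passed = 0.877 × 2541.6 = 2229 C
n(e⁻) = Q/F = 2229/96500 = 0.02310 mol
2H₂O → O₂ + 4H⁺ + 4e⁻, so n(O₂) = 0.02310 / 4 = 0.005775 mol
V = 0.005775 × 22.4 = 0.1294 L
= 129 mL

129 mL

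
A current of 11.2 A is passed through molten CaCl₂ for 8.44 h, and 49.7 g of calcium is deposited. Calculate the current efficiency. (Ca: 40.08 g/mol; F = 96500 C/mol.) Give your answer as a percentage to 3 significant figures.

Q = 11.2 × 30384 = 3.403×10^5 C
n(e⁻) = 3.403×10^5 / 96500 = 3.526 mol
Ca²⁺ + 2e⁻ → Ca, so theoretical n(Ca) = 1.763 mol → 70.66 g
Efficiency = 49.7 / 70.66 = 0.7034 = 70.3%

70.3%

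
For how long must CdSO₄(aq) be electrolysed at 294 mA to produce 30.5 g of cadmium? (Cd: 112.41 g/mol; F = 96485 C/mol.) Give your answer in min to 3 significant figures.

n(Cd) = 30.5 / 112.41 = 0.2713 mol
Cd²⁺ + 2e⁻ → Cd, so n(e⁻) = 2 × 0.2713 = 0.5426 mol
Q = 0.5426 × 96485 = 52350 C
t = Q / I = 52350 / 0.294 = 1.781×10^5 s = 2970 min

2970 min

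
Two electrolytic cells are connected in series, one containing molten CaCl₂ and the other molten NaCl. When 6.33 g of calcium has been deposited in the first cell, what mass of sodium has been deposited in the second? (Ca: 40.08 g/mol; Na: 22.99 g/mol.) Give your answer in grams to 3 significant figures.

n(Ca) = 6.33 / 40.08 = 0.1579 mol
Ca²⁺ + 2e⁻ → Ca, so n(e⁻) = 2 × 0.1579 = 0.3158 mol
Since the cells are in series, n(e⁻) in the Na cell is also 0.3158 mol.
Na⁺ + e⁻ → Na, so n(Na) = 0.3158 mol
m(Na) = 0.3158 × 22.99 = 7.26 g

7.26 g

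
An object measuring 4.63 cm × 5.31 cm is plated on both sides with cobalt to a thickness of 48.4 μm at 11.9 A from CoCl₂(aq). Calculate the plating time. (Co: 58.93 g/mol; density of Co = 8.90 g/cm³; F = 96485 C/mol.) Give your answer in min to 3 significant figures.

9.71 min

Plated area = 2 × 4.63 × 5.31 = 49.17 cm²
Volume = 49.17 × 48.4×10⁻⁴ cm = 0.2380 cm³
m(Co) = 0.2380 × 8.90 = 2.118 g
n(Co) = 2.118 / 58.93 = 0.03594 mol; n(e⁻) = 2 × 0.03594 = 0.07188 mol
Q = 0.07188 × 96485 = 6935 C
t = 6935 / 11.9 = 582.8 s = 9.71 min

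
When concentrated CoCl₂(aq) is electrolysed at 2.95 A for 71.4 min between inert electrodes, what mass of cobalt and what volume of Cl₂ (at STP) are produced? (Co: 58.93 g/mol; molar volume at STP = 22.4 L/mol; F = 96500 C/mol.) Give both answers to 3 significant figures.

3.86 g Co; 1.47 L Cl₂

Q = 2.95 × 4284 = 12640 C; n(e⁻) = 12640 / 96500 = 0.1310 mol
Cathode: Co²⁺ + 2e⁻ → Co → n(Co) = 0.1310/2 = 0.06550 mol → 3.86 g
Anode: 2Cl⁻ → Cl₂ + 2e⁻ → n(Cl₂) = 0.1310/2 = 0.06550 mol → 1.47 L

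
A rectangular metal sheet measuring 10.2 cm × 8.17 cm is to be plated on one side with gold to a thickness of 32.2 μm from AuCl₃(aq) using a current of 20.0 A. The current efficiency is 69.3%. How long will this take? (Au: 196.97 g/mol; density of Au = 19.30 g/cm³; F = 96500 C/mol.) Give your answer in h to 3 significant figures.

Plated area = 10.2 × 8.17 = 83.33 cm²
Volume = 83.33 × 32.2×10⁻⁴ cm = 0.2683 cm³
m(Au) = 0.2683 × 19.30 = 5.178 g
n(Au) = 5.178 / 196.97 = 0.02629 mol; n(e⁻) = 3 × 0.02629 = 0.07887 mol
Q = 0.07887 × 96500 / 0.693 = 10980 C
t = 10980 / 20.0 = 549.0 s = 0.153 h

0.153 h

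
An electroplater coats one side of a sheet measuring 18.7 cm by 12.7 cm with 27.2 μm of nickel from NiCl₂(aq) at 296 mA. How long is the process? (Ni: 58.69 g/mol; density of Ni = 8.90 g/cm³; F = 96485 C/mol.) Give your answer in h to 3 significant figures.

17.7 h

Plated area = 18.7 × 12.7 = 237.5 cm²
Volume = 237.5 × 27.2×10⁻⁴ cm = 0.6460 cm³
m(Ni) = 0.6460 × 8.90 = 5.749 g
n(Ni) = 5.749 / 58.69 = 0.09796 mol; n(e⁻) = 2 × 0.09796 = 0.1959 mol
Q = 0.1959 × 96485 = 18900 C
t = 18900 / 0.296 = 63850 s = 17.7 h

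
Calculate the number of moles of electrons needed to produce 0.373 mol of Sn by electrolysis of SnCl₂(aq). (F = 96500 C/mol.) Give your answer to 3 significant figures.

Sn²⁺ + 2e⁻ → Sn, so n(e⁻) = 2 × 0.373 = 0.7460 mol

0.746 mol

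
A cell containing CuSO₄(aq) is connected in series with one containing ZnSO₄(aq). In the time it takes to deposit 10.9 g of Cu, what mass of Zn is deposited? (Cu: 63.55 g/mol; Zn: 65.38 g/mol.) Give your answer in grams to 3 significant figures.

11.2 g

n(Cu) = 10.9 / 63.55 = 0.1715 mol
Cu²⁺ + 2e⁻ → Cu, so n(e⁻) = 2 × 0.1715 = 0.3430 mol
Same current for the same time ⇒ same n(e⁻) = 0.3430 mol in both cells.
Zn²⁺ + 2e⁻ → Zn, so n(Zn) = 0.3430 / 2 = 0.1715 mol
m(Zn) = 0.1715 × 65.38 = 11.2 g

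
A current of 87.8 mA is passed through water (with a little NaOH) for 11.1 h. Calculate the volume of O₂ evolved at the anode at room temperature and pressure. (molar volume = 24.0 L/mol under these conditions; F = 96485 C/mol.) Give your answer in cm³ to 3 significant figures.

Q = It = 0.0878 × 39960 = 3508 C
n(e⁻) = Q/F = 3508/96485 = 0.03636 mol
2H₂O → O₂ + 4H⁺ + 4e⁻, so n(O₂) = 0.03636 / 4 = 0.009090 mol
V = 0.009090 × 24.0 = 0.2182 L
= 218 cm³

218 cm³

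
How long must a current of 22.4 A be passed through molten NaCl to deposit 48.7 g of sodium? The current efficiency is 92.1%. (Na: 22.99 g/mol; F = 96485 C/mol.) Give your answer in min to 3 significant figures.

n(Na) = 48.7 / 22.99 = 2.118 mol
Na⁺ + e⁻ → Na, so n(e⁻) = 2.118 mol
Q = 2.118 × 96485 / 0.921 = 2.219×10^5 C
t = Q / I = 2.219×10^5 / 22.4 = 9906 s = 165 min

165 min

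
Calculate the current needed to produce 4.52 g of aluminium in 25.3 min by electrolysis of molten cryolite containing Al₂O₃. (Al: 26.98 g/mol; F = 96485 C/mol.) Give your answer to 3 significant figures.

31.9 A

n(Al) = 4.52 / 26.98 = 0.1675 mol
Al³⁺ + 3e⁻ → Al, so n(e⁻) = 3 × 0.1675 = 0.5025 mol
Q = 0.5025 × 96485 = 48480 C
I = Q / t = 48480 / 1518 s = 31.9 A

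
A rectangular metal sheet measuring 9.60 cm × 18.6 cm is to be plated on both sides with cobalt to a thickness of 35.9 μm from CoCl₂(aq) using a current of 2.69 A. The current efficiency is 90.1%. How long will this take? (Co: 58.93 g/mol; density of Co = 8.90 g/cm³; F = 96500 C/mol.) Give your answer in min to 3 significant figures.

Plated area = 2 × 9.60 × 18.6 = 357.1 cm²
Volume = 357.1 × 35.9×10⁻⁴ cm = 1.282 cm³
m(Co) = 1.282 × 8.90 = 11.41 g
n(Co) = 11.41 / 58.93 = 0.1936 mol; n(e⁻) = 2 × 0.1936 = 0.3872 mol
Q = 0.3872 × 96500 / 0.901 = 41470 C
t = 41470 / 2.69 = 15420 s = 257 min

257 min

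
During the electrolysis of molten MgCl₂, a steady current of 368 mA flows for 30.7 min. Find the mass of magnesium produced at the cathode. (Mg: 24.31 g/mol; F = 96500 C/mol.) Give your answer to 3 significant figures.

0.0854 g

Charge passed = 0.368 × 1842 = 677.9 C
Moles of electrons = 677.9 / 96500 = 0.007025 mol
Mg²⁺ + 2e⁻ → Mg, so n(Mg) = 0.007025 / 2 = 0.003513 mol
m = 0.003513 × 24.31 = 0.0854 g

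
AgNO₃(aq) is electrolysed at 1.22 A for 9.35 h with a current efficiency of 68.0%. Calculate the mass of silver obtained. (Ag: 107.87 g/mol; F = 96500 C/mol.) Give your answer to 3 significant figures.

Q = 1.22 × 33660 = 41070 C
n(e⁻) = 41070 / 96500 = 0.4256 mol
Ag⁺ + e⁻ → Ag, so theoretical m(Ag) = 0.4256 × 107.87 = 45.91 g
Actual mass = 68.0% × 45.91 = 31.2 g

31.2 g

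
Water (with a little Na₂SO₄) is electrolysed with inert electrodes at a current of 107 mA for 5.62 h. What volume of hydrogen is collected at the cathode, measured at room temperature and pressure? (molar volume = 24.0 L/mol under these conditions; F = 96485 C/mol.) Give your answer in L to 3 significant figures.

Charge passed = 0.107 × 20232 = 2165 C
n(e⁻) = Q/F = 2165/96485 = 0.02244 mol
2H⁺ + 2e⁻ → H₂, so n(H₂) = 0.02244 / 2 = 0.01122 mol
V = 0.01122 × 24.0 = 0.2693 L

0.269 L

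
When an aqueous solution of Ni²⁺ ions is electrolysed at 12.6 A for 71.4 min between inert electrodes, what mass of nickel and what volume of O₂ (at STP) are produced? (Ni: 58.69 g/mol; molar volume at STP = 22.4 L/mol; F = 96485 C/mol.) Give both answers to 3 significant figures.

16.4 g Ni; 3.13 L O₂

Q = 12.6 × 4284 = 53980 C; n(e⁻) = 53980 / 96485 = 0.5595 mol
Cathode: Ni²⁺ + 2e⁻ → Ni → n(Ni) = 0.5595/2 = 0.2798 mol → 16.4 g
Anode: 2H₂O → O₂ + 4H⁺ + 4e⁻ → n(O₂) = 0.5595/4 = 0.1399 mol → 3.13 L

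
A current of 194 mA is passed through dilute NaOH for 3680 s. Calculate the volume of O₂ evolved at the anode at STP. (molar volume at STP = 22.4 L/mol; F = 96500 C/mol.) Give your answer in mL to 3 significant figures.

41.4 mL

Q = It = 0.194 × 3680 = 713.9 C
Moles of electrons = 713.9 / 96500 = 0.007398 mol
2H₂O → O₂ + 4H⁺ + 4e⁻, so n(O₂) = 0.007398 / 4 = 0.001850 mol
V = 0.001850 × 22.4 = 0.04144 L
= 41.4 mL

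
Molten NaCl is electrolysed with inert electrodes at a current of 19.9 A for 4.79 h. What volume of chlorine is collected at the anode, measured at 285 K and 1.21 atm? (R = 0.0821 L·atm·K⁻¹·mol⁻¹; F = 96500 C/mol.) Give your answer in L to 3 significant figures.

34.4 L

Q = 19.9 A × 17244 s = 3.432×10^5 C
Moles of electrons = 3.432×10^5 / 96500 = 3.556 mol
2Cl⁻ → Cl₂ + 2e⁻, so n(Cl₂) = 3.556 / 2 = 1.778 mol
V = nRT/P = 1.778 × 0.0821 × 285 / 1.21 = 34.38 L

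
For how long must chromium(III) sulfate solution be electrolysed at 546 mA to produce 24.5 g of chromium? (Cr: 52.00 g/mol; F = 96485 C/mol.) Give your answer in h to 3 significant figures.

69.4 h

n(Cr) = 24.5 / 52.00 = 0.4712 mol
Cr³⁺ + 3e⁻ → Cr, so n(e⁻) = 3 × 0.4712 = 1.414 mol
Q = 1.414 × 96485 = 1.364×10^5 C
t = Q / I = 1.364×10^5 / 0.546 = 2.498×10^5 s = 69.4 h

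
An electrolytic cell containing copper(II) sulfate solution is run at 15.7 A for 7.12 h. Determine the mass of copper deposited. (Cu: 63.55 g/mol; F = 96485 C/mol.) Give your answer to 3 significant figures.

Q = 15.7 A × 25632 s = 4.024×10^5 C
Moles of electrons = 4.024×10^5 / 96485 = 4.171 mol
Cu²⁺ + 2e⁻ → Cu, so n(Cu) = 4.171 / 2 = 2.086 mol
m = 2.086 × 63.55 = 133 g

133 g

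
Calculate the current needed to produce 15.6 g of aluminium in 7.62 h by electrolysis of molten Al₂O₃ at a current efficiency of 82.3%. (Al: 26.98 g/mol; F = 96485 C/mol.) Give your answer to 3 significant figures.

n(Al) = 15.6 / 26.98 = 0.5782 mol
Al³⁺ + 3e⁻ → Al, so n(e⁻) = 3 × 0.5782 = 1.735 mol
Q = 1.735 × 96485 / 0.823 = 2.034×10^5 C
I = Q / t = 2.034×10^5 / 27432 s = 7.41 A

7.41 A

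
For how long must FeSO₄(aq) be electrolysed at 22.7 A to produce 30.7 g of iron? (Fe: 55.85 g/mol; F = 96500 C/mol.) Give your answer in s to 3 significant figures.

4670 s

n(Fe) = 30.7 / 55.85 = 0.5497 mol
Fe²⁺ + 2e⁻ → Fe, so n(e⁻) = 2 × 0.5497 = 1.099 mol
Q = 1.099 × 96500 = 1.061×10^5 C
t = Q / I = 1.061×10^5 / 22.7 = 4674 s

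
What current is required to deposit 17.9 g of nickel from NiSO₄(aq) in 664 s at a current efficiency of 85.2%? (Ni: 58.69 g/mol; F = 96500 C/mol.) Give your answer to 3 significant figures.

n(Ni) = 17.9 / 58.69 = 0.3050 mol
Ni²⁺ + 2e⁻ → Ni, so n(e⁻) = 2 × 0.3050 = 0.6100 mol
Q = 0.6100 × 96500 / 0.852 = 69090 C
I = Q / t = 69090 / 664 s = 104 A

104 A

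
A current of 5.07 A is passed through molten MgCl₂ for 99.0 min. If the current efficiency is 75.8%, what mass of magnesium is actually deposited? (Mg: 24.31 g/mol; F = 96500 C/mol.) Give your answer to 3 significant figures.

Q = 5.07 × 5940 = 30120 C
n(e⁻) = 30120 / 96500 = 0.3121 mol
Mg²⁺ + 2e⁻ → Mg, so theoretical m(Mg) = 0.1561 × 24.31 = 3.795 g
Actual mass = 75.8% × 3.795 = 2.88 g

2.88 g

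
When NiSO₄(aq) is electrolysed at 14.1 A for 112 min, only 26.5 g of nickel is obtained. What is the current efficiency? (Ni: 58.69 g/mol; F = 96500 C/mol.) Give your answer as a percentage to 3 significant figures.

Q = 14.1 × 6720 = 94750 C
n(e⁻) = 94750 / 96500 = 0.9819 mol
Ni²⁺ + 2e⁻ → Ni, so theoretical n(Ni) = 0.4910 mol → 28.82 g
Efficiency = 26.5 / 28.82 = 0.9195 = 92.0%

92.0%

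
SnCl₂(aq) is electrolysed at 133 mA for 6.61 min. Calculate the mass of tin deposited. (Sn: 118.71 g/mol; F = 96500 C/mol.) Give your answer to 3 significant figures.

0.0324 g

Q = It = 0.133 × 396.6 = 52.75 C
n(e⁻) = 52.75 / 96500 = 5.466×10^-4 mol
Sn²⁺ + 2e⁻ → Sn, so n(Sn) = 5.466×10^-4 / 2 = 2.733×10^-4 mol
m = 2.733×10^-4 × 118.71 = 0.0324 g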